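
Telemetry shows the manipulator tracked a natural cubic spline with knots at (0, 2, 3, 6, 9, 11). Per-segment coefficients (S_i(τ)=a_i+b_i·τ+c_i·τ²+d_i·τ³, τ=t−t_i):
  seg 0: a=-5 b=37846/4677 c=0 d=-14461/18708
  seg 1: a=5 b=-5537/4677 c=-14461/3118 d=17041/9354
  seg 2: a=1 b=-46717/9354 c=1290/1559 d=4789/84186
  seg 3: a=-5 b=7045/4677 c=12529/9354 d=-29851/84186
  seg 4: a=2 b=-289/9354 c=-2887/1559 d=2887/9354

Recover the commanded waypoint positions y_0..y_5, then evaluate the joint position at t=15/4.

y_0 = S_0(0) = a_0 = -5
y_1 = S_1(0) = a_1 = 5
y_2 = S_2(0) = a_2 = 1
y_3 = S_3(0) = a_3 = -5
y_4 = S_4(0) = a_4 = 2
y_5 = S_4(2) = -3
t_q=15/4 is in segment 2 (τ=3/4); S_2(τ)=-450251/199552

y_0=-5 y_1=5 y_2=1 y_3=-5 y_4=2 y_5=-3
S(15/4) = -450251/199552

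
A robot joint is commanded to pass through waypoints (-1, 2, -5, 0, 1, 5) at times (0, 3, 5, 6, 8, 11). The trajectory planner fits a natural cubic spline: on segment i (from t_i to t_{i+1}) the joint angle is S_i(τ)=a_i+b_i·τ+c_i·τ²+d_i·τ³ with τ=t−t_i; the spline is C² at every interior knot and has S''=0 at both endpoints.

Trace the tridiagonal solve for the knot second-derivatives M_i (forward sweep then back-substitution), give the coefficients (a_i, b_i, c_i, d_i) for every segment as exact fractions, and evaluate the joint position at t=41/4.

Δ: Δ0=1, Δ1=-7/2, Δ2=5, Δ3=1/2, Δ4=4/3
row 1: diag=10, rhs=-27; c'=1/5, d'=-27/10
row 2: denom=6−2·1/5=28/5; d'=(51−2·-27/10)/(28/5)=141/14
row 3: denom=6−1·5/28=163/28; d'=(-27−1·141/14)/(163/28)=-1038/163
row 4: denom=10−2·56/163=1518/163; d'=(5−2·-1038/163)/(1518/163)=2891/1518
back: M4=2891/1518
back: M3=-1038/163−56/163·2891/1518=-5330/759
back: M2=141/14−5/28·-5330/759=8596/759
back: M1=-27/10−1/5·8596/759=-7537/1518
M: M0=0, M1=-7537/1518, M2=8596/759, M3=-5330/759, M4=2891/1518, M5=0
seg 0: a=-1, c=M0/2=0, d=(M1−M0)/(6·3)=-7537/27324, b=Δ0−h0·(2M0+M1)/6=10573/3036
seg 1: a=2, c=M1/2=-7537/3036, d=(M2−M1)/(6·2)=8243/6072, b=Δ1−h1·(2M1+M2)/6=-6019/1518
seg 2: a=-5, c=M2/2=4298/759, d=(M3−M2)/(6·1)=-211/69, b=Δ2−h2·(2M2+M3)/6=606/253
seg 3: a=0, c=M3/2=-2665/759, d=(M4−M3)/(6·2)=4517/6072, b=Δ3−h3·(2M3+M4)/6=3451/759
seg 4: a=1, c=M4/2=2891/3036, d=(M5−M4)/(6·3)=-2891/27324, b=Δ4−h4·(2M4+M5)/6=-289/506
t_q=41/4 → seg 4, τ=9/4; S=1+-289/506·τ+2891/3036·τ²+-2891/27324·τ³=215707/64768

  seg 0: a=-1 b=10573/3036 c=0 d=-7537/27324
  seg 1: a=2 b=-6019/1518 c=-7537/3036 d=8243/6072
  seg 2: a=-5 b=606/253 c=4298/759 d=-211/69
  seg 3: a=0 b=3451/759 c=-2665/759 d=4517/6072
  seg 4: a=1 b=-289/506 c=2891/3036 d=-2891/27324
S(41/4) = 215707/64768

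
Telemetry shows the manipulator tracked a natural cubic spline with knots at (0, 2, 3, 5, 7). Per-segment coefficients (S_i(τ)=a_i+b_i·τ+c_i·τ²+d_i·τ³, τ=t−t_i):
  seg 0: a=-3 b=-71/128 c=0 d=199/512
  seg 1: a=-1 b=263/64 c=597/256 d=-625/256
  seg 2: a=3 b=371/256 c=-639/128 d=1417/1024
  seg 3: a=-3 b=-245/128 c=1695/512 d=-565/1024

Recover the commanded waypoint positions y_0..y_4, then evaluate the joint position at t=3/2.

y_0=-3 y_1=-1 y_2=3 y_3=-3 y_4=2
S(3/2) = -10323/4096

y_0 = S_0(0) = a_0 = -3
y_1 = S_1(0) = a_1 = -1
y_2 = S_2(0) = a_2 = 3
y_3 = S_3(0) = a_3 = -3
y_4 = S_3(2) = 2
t_q=3/2 is in segment 0 (τ=3/2); S_0(τ)=-10323/4096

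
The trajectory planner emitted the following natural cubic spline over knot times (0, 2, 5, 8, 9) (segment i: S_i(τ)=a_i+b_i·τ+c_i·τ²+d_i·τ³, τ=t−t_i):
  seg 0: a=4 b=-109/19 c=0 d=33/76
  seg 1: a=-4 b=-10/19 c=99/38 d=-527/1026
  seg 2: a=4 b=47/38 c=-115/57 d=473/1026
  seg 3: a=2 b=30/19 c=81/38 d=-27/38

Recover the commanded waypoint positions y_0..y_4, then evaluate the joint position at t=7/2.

y_0 = S_0(0) = a_0 = 4
y_1 = S_1(0) = a_1 = -4
y_2 = S_2(0) = a_2 = 4
y_3 = S_3(0) = a_3 = 2
y_4 = S_3(1) = 5
t_q=7/2 is in segment 1 (τ=3/2); S_1(τ)=-201/304

y_0=4 y_1=-4 y_2=4 y_3=2 y_4=5
S(7/2) = -201/304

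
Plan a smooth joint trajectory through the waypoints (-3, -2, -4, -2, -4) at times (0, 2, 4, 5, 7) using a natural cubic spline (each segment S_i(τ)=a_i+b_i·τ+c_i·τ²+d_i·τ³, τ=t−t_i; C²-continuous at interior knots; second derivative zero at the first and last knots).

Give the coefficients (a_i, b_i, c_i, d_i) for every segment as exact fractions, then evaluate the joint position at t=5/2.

Δ: Δ0=1/2, Δ1=-1, Δ2=2, Δ3=-1
row 1: diag=8, rhs=-9; c'=1/4, d'=-9/8
row 2: denom=6−2·1/4=11/2; d'=(18−2·-9/8)/(11/2)=81/22
row 3: denom=6−1·2/11=64/11; d'=(-18−1·81/22)/(64/11)=-477/128
back: M3=-477/128
back: M2=81/22−2/11·-477/128=279/64
back: M1=-9/8−1/4·279/64=-567/256
M: M0=0, M1=-567/256, M2=279/64, M3=-477/128, M4=0
seg 0: a=-3, c=M0/2=0, d=(M1−M0)/(6·2)=-189/1024, b=Δ0−h0·(2M0+M1)/6=317/256
seg 1: a=-2, c=M1/2=-567/512, d=(M2−M1)/(6·2)=561/1024, b=Δ1−h1·(2M1+M2)/6=-125/128
seg 2: a=-4, c=M2/2=279/128, d=(M3−M2)/(6·1)=-345/256, b=Δ2−h2·(2M2+M3)/6=299/256
seg 3: a=-2, c=M3/2=-477/256, d=(M4−M3)/(6·2)=159/512, b=Δ3−h3·(2M3+M4)/6=95/64
t_q=5/2 → seg 1, τ=1/2; S=-2+-125/128·τ+-567/512·τ²+561/1024·τ³=-22091/8192

  seg 0: a=-3 b=317/256 c=0 d=-189/1024
  seg 1: a=-2 b=-125/128 c=-567/512 d=561/1024
  seg 2: a=-4 b=299/256 c=279/128 d=-345/256
  seg 3: a=-2 b=95/64 c=-477/256 d=159/512
S(5/2) = -22091/8192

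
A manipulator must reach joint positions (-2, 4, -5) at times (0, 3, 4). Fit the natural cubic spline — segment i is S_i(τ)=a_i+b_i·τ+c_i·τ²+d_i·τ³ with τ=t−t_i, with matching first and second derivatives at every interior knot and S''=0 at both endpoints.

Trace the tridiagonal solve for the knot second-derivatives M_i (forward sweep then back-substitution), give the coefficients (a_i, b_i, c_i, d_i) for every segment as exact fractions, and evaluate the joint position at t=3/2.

  seg 0: a=-2 b=49/8 c=0 d=-11/24
  seg 1: a=4 b=-25/4 c=-33/8 d=11/8
S(3/2) = 361/64

Δ: Δ0=2, Δ1=-9
row 1: diag=8, rhs=-66; c'=1/8, d'=-33/4
back: M1=-33/4
M: M0=0, M1=-33/4, M2=0
seg 0: a=-2, c=M0/2=0, d=(M1−M0)/(6·3)=-11/24, b=Δ0−h0·(2M0+M1)/6=49/8
seg 1: a=4, c=M1/2=-33/8, d=(M2−M1)/(6·1)=11/8, b=Δ1−h1·(2M1+M2)/6=-25/4
t_q=3/2 → seg 0, τ=3/2; S=-2+49/8·τ+0·τ²+-11/24·τ³=361/64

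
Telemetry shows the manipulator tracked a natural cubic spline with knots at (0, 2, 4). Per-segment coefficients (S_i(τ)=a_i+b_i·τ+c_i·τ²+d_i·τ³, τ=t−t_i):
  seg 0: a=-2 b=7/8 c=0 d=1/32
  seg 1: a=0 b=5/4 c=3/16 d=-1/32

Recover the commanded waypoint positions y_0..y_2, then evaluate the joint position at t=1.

y_0 = S_0(0) = a_0 = -2
y_1 = S_1(0) = a_1 = 0
y_2 = S_1(2) = 3
t_q=1 is in segment 0 (τ=1); S_0(τ)=-35/32

y_0=-2 y_1=0 y_2=3
S(1) = -35/32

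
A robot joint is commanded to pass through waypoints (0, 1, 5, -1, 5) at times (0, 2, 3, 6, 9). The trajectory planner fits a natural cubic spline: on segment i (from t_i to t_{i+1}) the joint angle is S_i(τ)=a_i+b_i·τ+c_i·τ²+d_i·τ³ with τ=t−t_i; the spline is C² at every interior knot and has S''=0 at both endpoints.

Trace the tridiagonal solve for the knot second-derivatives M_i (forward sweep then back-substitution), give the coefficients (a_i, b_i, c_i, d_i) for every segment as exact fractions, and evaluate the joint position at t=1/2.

Δ: Δ0=1/2, Δ1=4, Δ2=-2, Δ3=2
row 1: diag=6, rhs=21; c'=1/6, d'=7/2
row 2: denom=8−1·1/6=47/6; d'=(-36−1·7/2)/(47/6)=-237/47
row 3: denom=12−3·18/47=510/47; d'=(24−3·-237/47)/(510/47)=613/170
back: M3=613/170
back: M2=-237/47−18/47·613/170=-546/85
back: M1=7/2−1/6·-546/85=777/170
M: M0=0, M1=777/170, M2=-546/85, M3=613/170, M4=0
seg 0: a=0, c=M0/2=0, d=(M1−M0)/(6·2)=259/680, b=Δ0−h0·(2M0+M1)/6=-87/85
seg 1: a=1, c=M1/2=777/340, d=(M2−M1)/(6·1)=-623/340, b=Δ1−h1·(2M1+M2)/6=603/170
seg 2: a=5, c=M2/2=-273/85, d=(M3−M2)/(6·3)=341/612, b=Δ2−h2·(2M2+M3)/6=891/340
seg 3: a=-1, c=M3/2=613/340, d=(M4−M3)/(6·3)=-613/3060, b=Δ3−h3·(2M3+M4)/6=-273/170
t_q=1/2 → seg 0, τ=1/2; S=0+-87/85·τ+0·τ²+259/680·τ³=-505/1088

  seg 0: a=0 b=-87/85 c=0 d=259/680
  seg 1: a=1 b=603/170 c=777/340 d=-623/340
  seg 2: a=5 b=891/340 c=-273/85 d=341/612
  seg 3: a=-1 b=-273/170 c=613/340 d=-613/3060
S(1/2) = -505/1088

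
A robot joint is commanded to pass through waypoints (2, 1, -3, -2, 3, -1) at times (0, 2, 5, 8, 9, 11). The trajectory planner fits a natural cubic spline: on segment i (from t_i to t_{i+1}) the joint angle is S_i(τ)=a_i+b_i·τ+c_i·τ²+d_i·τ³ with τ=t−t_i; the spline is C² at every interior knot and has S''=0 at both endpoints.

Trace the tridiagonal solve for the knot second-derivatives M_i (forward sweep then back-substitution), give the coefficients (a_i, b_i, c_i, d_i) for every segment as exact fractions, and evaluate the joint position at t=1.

Δ: Δ0=-1/2, Δ1=-4/3, Δ2=1/3, Δ3=5, Δ4=-2
row 1: diag=10, rhs=-5; c'=3/10, d'=-1/2
row 2: denom=12−3·3/10=111/10; d'=(10−3·-1/2)/(111/10)=115/111
row 3: denom=8−3·10/37=266/37; d'=(28−3·115/111)/(266/37)=921/266
row 4: denom=6−1·37/266=1559/266; d'=(-42−1·921/266)/(1559/266)=-12093/1559
back: M4=-12093/1559
back: M3=921/266−37/266·-12093/1559=7080/1559
back: M2=115/111−10/37·7080/1559=-895/4677
back: M1=-1/2−3/10·-895/4677=-690/1559
M: M0=0, M1=-690/1559, M2=-895/4677, M3=7080/1559, M4=-12093/1559, M5=0
seg 0: a=2, c=M0/2=0, d=(M1−M0)/(6·2)=-115/3118, b=Δ0−h0·(2M0+M1)/6=-1099/3118
seg 1: a=1, c=M1/2=-345/1559, d=(M2−M1)/(6·3)=1175/84186, b=Δ1−h1·(2M1+M2)/6=-2479/3118
seg 2: a=-3, c=M2/2=-895/9354, d=(M3−M2)/(6·3)=22135/84186, b=Δ2−h2·(2M2+M3)/6=-2722/1559
seg 3: a=-2, c=M3/2=3540/1559, d=(M4−M3)/(6·1)=-6391/3118, b=Δ3−h3·(2M3+M4)/6=14901/3118
seg 4: a=3, c=M4/2=-12093/3118, d=(M5−M4)/(6·2)=4031/6236, b=Δ4−h4·(2M4+M5)/6=4944/1559
t_q=1 → seg 0, τ=1; S=2+-1099/3118·τ+0·τ²+-115/3118·τ³=2511/1559

  seg 0: a=2 b=-1099/3118 c=0 d=-115/3118
  seg 1: a=1 b=-2479/3118 c=-345/1559 d=1175/84186
  seg 2: a=-3 b=-2722/1559 c=-895/9354 d=22135/84186
  seg 3: a=-2 b=14901/3118 c=3540/1559 d=-6391/3118
  seg 4: a=3 b=4944/1559 c=-12093/3118 d=4031/6236
S(1) = 2511/1559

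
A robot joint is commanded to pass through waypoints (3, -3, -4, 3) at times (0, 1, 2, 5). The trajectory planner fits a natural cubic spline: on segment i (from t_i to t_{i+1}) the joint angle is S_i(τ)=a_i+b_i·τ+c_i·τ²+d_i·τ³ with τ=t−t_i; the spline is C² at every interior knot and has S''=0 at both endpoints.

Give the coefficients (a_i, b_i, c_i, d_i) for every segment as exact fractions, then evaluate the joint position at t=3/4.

Δ: Δ0=-6, Δ1=-1, Δ2=7/3
row 1: diag=4, rhs=30; c'=1/4, d'=15/2
row 2: denom=8−1·1/4=31/4; d'=(20−1·15/2)/(31/4)=50/31
back: M2=50/31
back: M1=15/2−1/4·50/31=220/31
M: M0=0, M1=220/31, M2=50/31, M3=0
seg 0: a=3, c=M0/2=0, d=(M1−M0)/(6·1)=110/93, b=Δ0−h0·(2M0+M1)/6=-668/93
seg 1: a=-3, c=M1/2=110/31, d=(M2−M1)/(6·1)=-85/93, b=Δ1−h1·(2M1+M2)/6=-338/93
seg 2: a=-4, c=M2/2=25/31, d=(M3−M2)/(6·3)=-25/279, b=Δ2−h2·(2M2+M3)/6=67/93
t_q=3/4 → seg 0, τ=3/4; S=3+-668/93·τ+0·τ²+110/93·τ³=-1873/992

  seg 0: a=3 b=-668/93 c=0 d=110/93
  seg 1: a=-3 b=-338/93 c=110/31 d=-85/93
  seg 2: a=-4 b=67/93 c=25/31 d=-25/279
S(3/4) = -1873/992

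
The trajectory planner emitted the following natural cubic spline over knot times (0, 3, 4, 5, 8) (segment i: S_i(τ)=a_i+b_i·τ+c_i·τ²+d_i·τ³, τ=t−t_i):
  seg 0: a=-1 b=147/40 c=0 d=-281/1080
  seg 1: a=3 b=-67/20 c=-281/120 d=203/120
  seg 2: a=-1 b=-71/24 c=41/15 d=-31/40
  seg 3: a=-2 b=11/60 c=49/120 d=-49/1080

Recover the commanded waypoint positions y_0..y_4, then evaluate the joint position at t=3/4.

y_0=-1 y_1=3 y_2=-1 y_3=-2 y_4=1
S(3/4) = 843/512

y_0 = S_0(0) = a_0 = -1
y_1 = S_1(0) = a_1 = 3
y_2 = S_2(0) = a_2 = -1
y_3 = S_3(0) = a_3 = -2
y_4 = S_3(3) = 1
t_q=3/4 is in segment 0 (τ=3/4); S_0(τ)=843/512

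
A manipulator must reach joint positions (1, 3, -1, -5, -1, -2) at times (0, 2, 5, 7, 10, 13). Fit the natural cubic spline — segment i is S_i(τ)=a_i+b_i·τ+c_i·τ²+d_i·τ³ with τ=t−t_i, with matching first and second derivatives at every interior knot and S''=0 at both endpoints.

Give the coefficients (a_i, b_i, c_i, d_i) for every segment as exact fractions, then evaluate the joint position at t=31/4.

Δ: Δ0=1, Δ1=-4/3, Δ2=-2, Δ3=4/3, Δ4=-1/3
row 1: diag=10, rhs=-14; c'=3/10, d'=-7/5
row 2: denom=10−3·3/10=91/10; d'=(-4−3·-7/5)/(91/10)=2/91
row 3: denom=10−2·20/91=870/91; d'=(20−2·2/91)/(870/91)=908/435
row 4: denom=12−3·91/290=3207/290; d'=(-10−3·908/435)/(3207/290)=-1572/1069
back: M4=-1572/1069
back: M3=908/435−91/290·-1572/1069=8174/3207
back: M2=2/91−20/91·8174/3207=-1726/3207
back: M1=-7/5−3/10·-1726/3207=-1324/1069
M: M0=0, M1=-1324/1069, M2=-1726/3207, M3=8174/3207, M4=-1572/1069, M5=0
seg 0: a=1, c=M0/2=0, d=(M1−M0)/(6·2)=-331/3207, b=Δ0−h0·(2M0+M1)/6=4531/3207
seg 1: a=3, c=M1/2=-662/1069, d=(M2−M1)/(6·3)=1123/28863, b=Δ1−h1·(2M1+M2)/6=559/3207
seg 2: a=-1, c=M2/2=-863/3207, d=(M3−M2)/(6·2)=275/1069, b=Δ2−h2·(2M2+M3)/6=-7988/3207
seg 3: a=-5, c=M3/2=4087/3207, d=(M4−M3)/(6·3)=-6445/28863, b=Δ3−h3·(2M3+M4)/6=-1540/3207
seg 4: a=-1, c=M4/2=-786/1069, d=(M5−M4)/(6·3)=262/3207, b=Δ4−h4·(2M4+M5)/6=3647/3207
t_q=31/4 → seg 3, τ=3/4; S=-5+-1540/3207·τ+4087/3207·τ²+-6445/28863·τ³=-324121/68416

  seg 0: a=1 b=4531/3207 c=0 d=-331/3207
  seg 1: a=3 b=559/3207 c=-662/1069 d=1123/28863
  seg 2: a=-1 b=-7988/3207 c=-863/3207 d=275/1069
  seg 3: a=-5 b=-1540/3207 c=4087/3207 d=-6445/28863
  seg 4: a=-1 b=3647/3207 c=-786/1069 d=262/3207
S(31/4) = -324121/68416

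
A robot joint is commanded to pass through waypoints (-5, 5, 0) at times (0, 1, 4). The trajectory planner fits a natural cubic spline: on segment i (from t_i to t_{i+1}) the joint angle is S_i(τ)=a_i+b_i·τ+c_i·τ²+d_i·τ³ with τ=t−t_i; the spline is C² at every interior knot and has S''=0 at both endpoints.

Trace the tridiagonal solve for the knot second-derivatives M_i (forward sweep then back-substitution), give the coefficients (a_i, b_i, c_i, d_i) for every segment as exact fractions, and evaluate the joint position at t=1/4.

Δ: Δ0=10, Δ1=-5/3
row 1: diag=8, rhs=-70; c'=3/8, d'=-35/4
back: M1=-35/4
M: M0=0, M1=-35/4, M2=0
seg 0: a=-5, c=M0/2=0, d=(M1−M0)/(6·1)=-35/24, b=Δ0−h0·(2M0+M1)/6=275/24
seg 1: a=5, c=M1/2=-35/8, d=(M2−M1)/(6·3)=35/72, b=Δ1−h1·(2M1+M2)/6=85/12
t_q=1/4 → seg 0, τ=1/4; S=-5+275/24·τ+0·τ²+-35/24·τ³=-1105/512

  seg 0: a=-5 b=275/24 c=0 d=-35/24
  seg 1: a=5 b=85/12 c=-35/8 d=35/72
S(1/4) = -1105/512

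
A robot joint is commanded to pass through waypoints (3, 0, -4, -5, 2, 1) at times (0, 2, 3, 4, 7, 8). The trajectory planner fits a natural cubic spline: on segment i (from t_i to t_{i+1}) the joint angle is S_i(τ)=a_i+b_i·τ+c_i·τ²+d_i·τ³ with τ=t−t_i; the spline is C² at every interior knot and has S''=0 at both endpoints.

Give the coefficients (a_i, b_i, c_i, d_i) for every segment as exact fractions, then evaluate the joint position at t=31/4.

  seg 0: a=3 b=-3053/7302 c=0 d=-1975/7302
  seg 1: a=0 b=-26753/7302 c=-1975/1217 d=9395/7302
  seg 2: a=-4 b=-11134/3651 c=5445/2434 d=-1369/7302
  seg 3: a=-5 b=6295/7302 c=2038/1217 d=-8647/21906
  seg 4: a=2 b=920/3651 c=-4571/2434 d=4571/7302
S(31/4) = 217575/155776

Δ: Δ0=-3/2, Δ1=-4, Δ2=-1, Δ3=7/3, Δ4=-1
row 1: diag=6, rhs=-15; c'=1/6, d'=-5/2
row 2: denom=4−1·1/6=23/6; d'=(18−1·-5/2)/(23/6)=123/23
row 3: denom=8−1·6/23=178/23; d'=(20−1·123/23)/(178/23)=337/178
row 4: denom=8−3·69/178=1217/178; d'=(-20−3·337/178)/(1217/178)=-4571/1217
back: M4=-4571/1217
back: M3=337/178−69/178·-4571/1217=4076/1217
back: M2=123/23−6/23·4076/1217=5445/1217
back: M1=-5/2−1/6·5445/1217=-3950/1217
M: M0=0, M1=-3950/1217, M2=5445/1217, M3=4076/1217, M4=-4571/1217, M5=0
seg 0: a=3, c=M0/2=0, d=(M1−M0)/(6·2)=-1975/7302, b=Δ0−h0·(2M0+M1)/6=-3053/7302
seg 1: a=0, c=M1/2=-1975/1217, d=(M2−M1)/(6·1)=9395/7302, b=Δ1−h1·(2M1+M2)/6=-26753/7302
seg 2: a=-4, c=M2/2=5445/2434, d=(M3−M2)/(6·1)=-1369/7302, b=Δ2−h2·(2M2+M3)/6=-11134/3651
seg 3: a=-5, c=M3/2=2038/1217, d=(M4−M3)/(6·3)=-8647/21906, b=Δ3−h3·(2M3+M4)/6=6295/7302
seg 4: a=2, c=M4/2=-4571/2434, d=(M5−M4)/(6·1)=4571/7302, b=Δ4−h4·(2M4+M5)/6=920/3651
t_q=31/4 → seg 4, τ=3/4; S=2+920/3651·τ+-4571/2434·τ²+4571/7302·τ³=217575/155776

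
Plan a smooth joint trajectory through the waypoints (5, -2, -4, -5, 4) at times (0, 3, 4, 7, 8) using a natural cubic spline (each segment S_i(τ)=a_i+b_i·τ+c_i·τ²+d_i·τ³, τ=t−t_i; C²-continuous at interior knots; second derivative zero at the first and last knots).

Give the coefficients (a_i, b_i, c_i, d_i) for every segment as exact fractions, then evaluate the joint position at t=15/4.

  seg 0: a=5 b=-41/16 c=0 d=11/432
  seg 1: a=-2 b=-15/8 c=11/48 d=-17/48
  seg 2: a=-4 b=-119/48 c=-5/6 d=223/432
  seg 3: a=-5 b=155/24 c=61/16 d=-61/48
S(15/4) = -3509/1024

Δ: Δ0=-7/3, Δ1=-2, Δ2=-1/3, Δ3=9
row 1: diag=8, rhs=2; c'=1/8, d'=1/4
row 2: denom=8−1·1/8=63/8; d'=(10−1·1/4)/(63/8)=26/21
row 3: denom=8−3·8/21=48/7; d'=(56−3·26/21)/(48/7)=61/8
back: M3=61/8
back: M2=26/21−8/21·61/8=-5/3
back: M1=1/4−1/8·-5/3=11/24
M: M0=0, M1=11/24, M2=-5/3, M3=61/8, M4=0
seg 0: a=5, c=M0/2=0, d=(M1−M0)/(6·3)=11/432, b=Δ0−h0·(2M0+M1)/6=-41/16
seg 1: a=-2, c=M1/2=11/48, d=(M2−M1)/(6·1)=-17/48, b=Δ1−h1·(2M1+M2)/6=-15/8
seg 2: a=-4, c=M2/2=-5/6, d=(M3−M2)/(6·3)=223/432, b=Δ2−h2·(2M2+M3)/6=-119/48
seg 3: a=-5, c=M3/2=61/16, d=(M4−M3)/(6·1)=-61/48, b=Δ3−h3·(2M3+M4)/6=155/24
t_q=15/4 → seg 1, τ=3/4; S=-2+-15/8·τ+11/48·τ²+-17/48·τ³=-3509/1024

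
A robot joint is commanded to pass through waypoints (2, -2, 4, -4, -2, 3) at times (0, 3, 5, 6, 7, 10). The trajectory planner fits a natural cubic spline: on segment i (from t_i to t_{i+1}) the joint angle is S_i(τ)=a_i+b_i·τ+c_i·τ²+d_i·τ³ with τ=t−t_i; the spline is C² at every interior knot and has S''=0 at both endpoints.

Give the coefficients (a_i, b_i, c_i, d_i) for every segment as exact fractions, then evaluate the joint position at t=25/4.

Δ: Δ0=-4/3, Δ1=3, Δ2=-8, Δ3=2, Δ4=5/3
row 1: diag=10, rhs=26; c'=1/5, d'=13/5
row 2: denom=6−2·1/5=28/5; d'=(-66−2·13/5)/(28/5)=-89/7
row 3: denom=4−1·5/28=107/28; d'=(60−1·-89/7)/(107/28)=2036/107
row 4: denom=8−1·28/107=828/107; d'=(-2−1·2036/107)/(828/107)=-125/46
back: M4=-125/46
back: M3=2036/107−28/107·-125/46=454/23
back: M2=-89/7−5/28·454/23=-747/46
back: M1=13/5−1/5·-747/46=269/46
M: M0=0, M1=269/46, M2=-747/46, M3=454/23, M4=-125/46, M5=0
seg 0: a=2, c=M0/2=0, d=(M1−M0)/(6·3)=269/828, b=Δ0−h0·(2M0+M1)/6=-1175/276
seg 1: a=-2, c=M1/2=269/92, d=(M2−M1)/(6·2)=-127/69, b=Δ1−h1·(2M1+M2)/6=623/138
seg 2: a=4, c=M2/2=-747/92, d=(M3−M2)/(6·1)=1655/276, b=Δ2−h2·(2M2+M3)/6=-811/138
seg 3: a=-4, c=M3/2=227/23, d=(M4−M3)/(6·1)=-1033/276, b=Δ3−h3·(2M3+M4)/6=-1139/276
seg 4: a=-2, c=M4/2=-125/92, d=(M5−M4)/(6·3)=125/828, b=Δ4−h4·(2M4+M5)/6=605/138
t_q=25/4 → seg 3, τ=1/4; S=-4+-1139/276·τ+227/23·τ²+-1033/276·τ³=-26339/5888

  seg 0: a=2 b=-1175/276 c=0 d=269/828
  seg 1: a=-2 b=623/138 c=269/92 d=-127/69
  seg 2: a=4 b=-811/138 c=-747/92 d=1655/276
  seg 3: a=-4 b=-1139/276 c=227/23 d=-1033/276
  seg 4: a=-2 b=605/138 c=-125/92 d=125/828
S(25/4) = -26339/5888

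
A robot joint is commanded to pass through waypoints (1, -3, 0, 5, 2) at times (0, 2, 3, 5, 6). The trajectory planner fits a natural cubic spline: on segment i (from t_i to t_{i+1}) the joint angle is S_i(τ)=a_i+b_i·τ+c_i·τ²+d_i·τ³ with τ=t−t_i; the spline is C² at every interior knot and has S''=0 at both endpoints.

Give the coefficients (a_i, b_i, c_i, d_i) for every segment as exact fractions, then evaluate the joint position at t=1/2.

Δ: Δ0=-2, Δ1=3, Δ2=5/2, Δ3=-3
row 1: diag=6, rhs=30; c'=1/6, d'=5
row 2: denom=6−1·1/6=35/6; d'=(-3−1·5)/(35/6)=-48/35
row 3: denom=6−2·12/35=186/35; d'=(-33−2·-48/35)/(186/35)=-353/62
back: M3=-353/62
back: M2=-48/35−12/35·-353/62=18/31
back: M1=5−1/6·18/31=152/31
M: M0=0, M1=152/31, M2=18/31, M3=-353/62, M4=0
seg 0: a=1, c=M0/2=0, d=(M1−M0)/(6·2)=38/93, b=Δ0−h0·(2M0+M1)/6=-338/93
seg 1: a=-3, c=M1/2=76/31, d=(M2−M1)/(6·1)=-67/93, b=Δ1−h1·(2M1+M2)/6=118/93
seg 2: a=0, c=M2/2=9/31, d=(M3−M2)/(6·2)=-389/744, b=Δ2−h2·(2M2+M3)/6=373/93
seg 3: a=5, c=M3/2=-353/124, d=(M4−M3)/(6·1)=353/372, b=Δ3−h3·(2M3+M4)/6=-205/186
t_q=1/2 → seg 0, τ=1/2; S=1+-338/93·τ+0·τ²+38/93·τ³=-95/124

  seg 0: a=1 b=-338/93 c=0 d=38/93
  seg 1: a=-3 b=118/93 c=76/31 d=-67/93
  seg 2: a=0 b=373/93 c=9/31 d=-389/744
  seg 3: a=5 b=-205/186 c=-353/124 d=353/372
S(1/2) = -95/124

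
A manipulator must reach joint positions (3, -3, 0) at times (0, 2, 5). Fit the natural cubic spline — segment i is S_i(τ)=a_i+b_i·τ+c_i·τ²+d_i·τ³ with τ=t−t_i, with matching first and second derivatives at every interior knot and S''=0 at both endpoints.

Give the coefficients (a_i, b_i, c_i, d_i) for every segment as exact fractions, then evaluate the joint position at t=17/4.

Δ: Δ0=-3, Δ1=1
row 1: diag=10, rhs=24; c'=3/10, d'=12/5
back: M1=12/5
M: M0=0, M1=12/5, M2=0
seg 0: a=3, c=M0/2=0, d=(M1−M0)/(6·2)=1/5, b=Δ0−h0·(2M0+M1)/6=-19/5
seg 1: a=-3, c=M1/2=6/5, d=(M2−M1)/(6·3)=-2/15, b=Δ1−h1·(2M1+M2)/6=-7/5
t_q=17/4 → seg 1, τ=9/4; S=-3+-7/5·τ+6/5·τ²+-2/15·τ³=-51/32

  seg 0: a=3 b=-19/5 c=0 d=1/5
  seg 1: a=-3 b=-7/5 c=6/5 d=-2/15
S(17/4) = -51/32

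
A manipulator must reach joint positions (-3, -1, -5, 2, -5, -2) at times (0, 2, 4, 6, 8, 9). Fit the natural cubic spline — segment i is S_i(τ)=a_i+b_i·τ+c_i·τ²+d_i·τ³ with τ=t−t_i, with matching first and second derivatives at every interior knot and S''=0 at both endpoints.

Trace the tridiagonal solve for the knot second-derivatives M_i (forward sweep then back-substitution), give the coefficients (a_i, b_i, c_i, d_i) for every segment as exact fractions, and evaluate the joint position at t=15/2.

Δ: Δ0=1, Δ1=-2, Δ2=7/2, Δ3=-7/2, Δ4=3
row 1: diag=8, rhs=-18; c'=1/4, d'=-9/4
row 2: denom=8−2·1/4=15/2; d'=(33−2·-9/4)/(15/2)=5
row 3: denom=8−2·4/15=112/15; d'=(-42−2·5)/(112/15)=-195/28
row 4: denom=6−2·15/56=153/28; d'=(39−2·-195/28)/(153/28)=494/51
back: M4=494/51
back: M3=-195/28−15/56·494/51=-325/34
back: M2=5−4/15·-325/34=385/51
back: M1=-9/4−1/4·385/51=-211/51
M: M0=0, M1=-211/51, M2=385/51, M3=-325/34, M4=494/51, M5=0
seg 0: a=-3, c=M0/2=0, d=(M1−M0)/(6·2)=-211/612, b=Δ0−h0·(2M0+M1)/6=364/153
seg 1: a=-1, c=M1/2=-211/102, d=(M2−M1)/(6·2)=149/153, b=Δ1−h1·(2M1+M2)/6=-269/153
seg 2: a=-5, c=M2/2=385/102, d=(M3−M2)/(6·2)=-1745/1224, b=Δ2−h2·(2M2+M3)/6=253/153
seg 3: a=2, c=M3/2=-325/68, d=(M4−M3)/(6·2)=1963/1224, b=Δ3−h3·(2M3+M4)/6=-109/306
seg 4: a=-5, c=M4/2=247/51, d=(M5−M4)/(6·1)=-247/153, b=Δ4−h4·(2M4+M5)/6=-35/153
t_q=15/2 → seg 3, τ=3/2; S=2+-109/306·τ+-325/68·τ²+1963/1224·τ³=-12649/3264

  seg 0: a=-3 b=364/153 c=0 d=-211/612
  seg 1: a=-1 b=-269/153 c=-211/102 d=149/153
  seg 2: a=-5 b=253/153 c=385/102 d=-1745/1224
  seg 3: a=2 b=-109/306 c=-325/68 d=1963/1224
  seg 4: a=-5 b=-35/153 c=247/51 d=-247/153
S(15/2) = -12649/3264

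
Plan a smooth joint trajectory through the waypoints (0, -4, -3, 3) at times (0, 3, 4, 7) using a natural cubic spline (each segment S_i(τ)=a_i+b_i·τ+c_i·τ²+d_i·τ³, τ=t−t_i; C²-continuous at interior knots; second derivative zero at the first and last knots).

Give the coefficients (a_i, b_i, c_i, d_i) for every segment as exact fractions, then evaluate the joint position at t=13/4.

Δ: Δ0=-4/3, Δ1=1, Δ2=2
row 1: diag=8, rhs=14; c'=1/8, d'=7/4
row 2: denom=8−1·1/8=63/8; d'=(6−1·7/4)/(63/8)=34/63
back: M2=34/63
back: M1=7/4−1/8·34/63=106/63
M: M0=0, M1=106/63, M2=34/63, M3=0
seg 0: a=0, c=M0/2=0, d=(M1−M0)/(6·3)=53/567, b=Δ0−h0·(2M0+M1)/6=-137/63
seg 1: a=-4, c=M1/2=53/63, d=(M2−M1)/(6·1)=-4/21, b=Δ1−h1·(2M1+M2)/6=22/63
seg 2: a=-3, c=M2/2=17/63, d=(M3−M2)/(6·3)=-17/567, b=Δ2−h2·(2M2+M3)/6=92/63
t_q=13/4 → seg 1, τ=1/4; S=-4+22/63·τ+53/63·τ²+-4/21·τ³=-649/168

  seg 0: a=0 b=-137/63 c=0 d=53/567
  seg 1: a=-4 b=22/63 c=53/63 d=-4/21
  seg 2: a=-3 b=92/63 c=17/63 d=-17/567
S(13/4) = -649/168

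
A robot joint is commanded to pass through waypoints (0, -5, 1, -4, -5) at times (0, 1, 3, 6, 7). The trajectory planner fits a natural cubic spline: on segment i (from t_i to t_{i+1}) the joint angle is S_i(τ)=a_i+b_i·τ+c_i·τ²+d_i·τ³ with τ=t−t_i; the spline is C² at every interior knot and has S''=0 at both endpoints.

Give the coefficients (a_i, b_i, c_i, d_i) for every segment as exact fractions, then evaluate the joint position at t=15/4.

Δ: Δ0=-5, Δ1=3, Δ2=-5/3, Δ3=-1
row 1: diag=6, rhs=48; c'=1/3, d'=8
row 2: denom=10−2·1/3=28/3; d'=(-28−2·8)/(28/3)=-33/7
row 3: denom=8−3·9/28=197/28; d'=(4−3·-33/7)/(197/28)=508/197
back: M3=508/197
back: M2=-33/7−9/28·508/197=-1092/197
back: M1=8−1/3·-1092/197=1940/197
M: M0=0, M1=1940/197, M2=-1092/197, M3=508/197, M4=0
seg 0: a=0, c=M0/2=0, d=(M1−M0)/(6·1)=970/591, b=Δ0−h0·(2M0+M1)/6=-3925/591
seg 1: a=-5, c=M1/2=970/197, d=(M2−M1)/(6·2)=-758/591, b=Δ1−h1·(2M1+M2)/6=-1015/591
seg 2: a=1, c=M2/2=-546/197, d=(M3−M2)/(6·3)=800/1773, b=Δ2−h2·(2M2+M3)/6=1529/591
seg 3: a=-4, c=M3/2=254/197, d=(M4−M3)/(6·1)=-254/591, b=Δ3−h3·(2M3+M4)/6=-1099/591
t_q=15/4 → seg 2, τ=3/4; S=1+1529/591·τ+-546/197·τ²+800/1773·τ³=2477/1576

  seg 0: a=0 b=-3925/591 c=0 d=970/591
  seg 1: a=-5 b=-1015/591 c=970/197 d=-758/591
  seg 2: a=1 b=1529/591 c=-546/197 d=800/1773
  seg 3: a=-4 b=-1099/591 c=254/197 d=-254/591
S(15/4) = 2477/1576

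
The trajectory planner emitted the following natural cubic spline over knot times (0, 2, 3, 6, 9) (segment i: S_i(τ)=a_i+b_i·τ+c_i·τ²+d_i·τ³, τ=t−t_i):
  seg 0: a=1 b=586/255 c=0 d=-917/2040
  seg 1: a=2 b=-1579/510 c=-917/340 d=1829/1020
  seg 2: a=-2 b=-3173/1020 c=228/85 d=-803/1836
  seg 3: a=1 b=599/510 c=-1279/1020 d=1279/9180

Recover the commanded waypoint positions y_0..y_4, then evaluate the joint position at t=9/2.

y_0 = S_0(0) = a_0 = 1
y_1 = S_1(0) = a_1 = 2
y_2 = S_2(0) = a_2 = -2
y_3 = S_3(0) = a_3 = 1
y_4 = S_3(3) = -3
t_q=9/2 is in segment 2 (τ=3/2); S_2(τ)=-5731/2720

y_0=1 y_1=2 y_2=-2 y_3=1 y_4=-3
S(9/2) = -5731/2720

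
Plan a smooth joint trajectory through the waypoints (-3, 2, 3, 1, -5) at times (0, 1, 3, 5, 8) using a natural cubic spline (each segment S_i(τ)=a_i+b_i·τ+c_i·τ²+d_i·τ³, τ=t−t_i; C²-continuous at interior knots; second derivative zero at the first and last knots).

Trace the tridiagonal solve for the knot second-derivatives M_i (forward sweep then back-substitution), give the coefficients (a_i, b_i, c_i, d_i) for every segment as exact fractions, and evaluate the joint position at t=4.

Δ: Δ0=5, Δ1=1/2, Δ2=-1, Δ3=-2
row 1: diag=6, rhs=-27; c'=1/3, d'=-9/2
row 2: denom=8−2·1/3=22/3; d'=(-9−2·-9/2)/(22/3)=0
row 3: denom=10−2·3/11=104/11; d'=(-6−2·0)/(104/11)=-33/52
back: M3=-33/52
back: M2=0−3/11·-33/52=9/52
back: M1=-9/2−1/3·9/52=-237/52
M: M0=0, M1=-237/52, M2=9/52, M3=-33/52, M4=0
seg 0: a=-3, c=M0/2=0, d=(M1−M0)/(6·1)=-79/104, b=Δ0−h0·(2M0+M1)/6=599/104
seg 1: a=2, c=M1/2=-237/104, d=(M2−M1)/(6·2)=41/104, b=Δ1−h1·(2M1+M2)/6=181/52
seg 2: a=3, c=M2/2=9/104, d=(M3−M2)/(6·2)=-7/104, b=Δ2−h2·(2M2+M3)/6=-47/52
seg 3: a=1, c=M3/2=-33/104, d=(M4−M3)/(6·3)=11/312, b=Δ3−h3·(2M3+M4)/6=-71/52
t_q=4 → seg 2, τ=1; S=3+-47/52·τ+9/104·τ²+-7/104·τ³=55/26

  seg 0: a=-3 b=599/104 c=0 d=-79/104
  seg 1: a=2 b=181/52 c=-237/104 d=41/104
  seg 2: a=3 b=-47/52 c=9/104 d=-7/104
  seg 3: a=1 b=-71/52 c=-33/104 d=11/312
S(4) = 55/26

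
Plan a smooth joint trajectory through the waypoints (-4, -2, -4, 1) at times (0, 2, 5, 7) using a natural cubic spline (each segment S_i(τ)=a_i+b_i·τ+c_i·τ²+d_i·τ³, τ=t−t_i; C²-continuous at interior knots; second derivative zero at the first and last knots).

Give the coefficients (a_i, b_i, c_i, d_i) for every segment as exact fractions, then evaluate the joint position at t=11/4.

Δ: Δ0=1, Δ1=-2/3, Δ2=5/2
row 1: diag=10, rhs=-10; c'=3/10, d'=-1
row 2: denom=10−3·3/10=91/10; d'=(19−3·-1)/(91/10)=220/91
back: M2=220/91
back: M1=-1−3/10·220/91=-157/91
M: M0=0, M1=-157/91, M2=220/91, M3=0
seg 0: a=-4, c=M0/2=0, d=(M1−M0)/(6·2)=-157/1092, b=Δ0−h0·(2M0+M1)/6=430/273
seg 1: a=-2, c=M1/2=-157/182, d=(M2−M1)/(6·3)=29/126, b=Δ1−h1·(2M1+M2)/6=-41/273
seg 2: a=-4, c=M2/2=110/91, d=(M3−M2)/(6·2)=-55/273, b=Δ2−h2·(2M2+M3)/6=485/546
t_q=11/4 → seg 1, τ=3/4; S=-2+-41/273·τ+-157/182·τ²+29/126·τ³=-29129/11648

  seg 0: a=-4 b=430/273 c=0 d=-157/1092
  seg 1: a=-2 b=-41/273 c=-157/182 d=29/126
  seg 2: a=-4 b=485/546 c=110/91 d=-55/273
S(11/4) = -29129/11648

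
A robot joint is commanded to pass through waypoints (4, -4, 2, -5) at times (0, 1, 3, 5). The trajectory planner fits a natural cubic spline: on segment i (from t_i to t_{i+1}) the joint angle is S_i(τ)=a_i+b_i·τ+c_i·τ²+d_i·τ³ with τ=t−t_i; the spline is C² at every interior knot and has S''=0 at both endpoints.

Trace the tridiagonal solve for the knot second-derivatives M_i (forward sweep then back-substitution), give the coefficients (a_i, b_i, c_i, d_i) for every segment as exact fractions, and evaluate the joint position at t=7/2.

Δ: Δ0=-8, Δ1=3, Δ2=-7/2
row 1: diag=6, rhs=66; c'=1/3, d'=11
row 2: denom=8−2·1/3=22/3; d'=(-39−2·11)/(22/3)=-183/22
back: M2=-183/22
back: M1=11−1/3·-183/22=303/22
M: M0=0, M1=303/22, M2=-183/22, M3=0
seg 0: a=4, c=M0/2=0, d=(M1−M0)/(6·1)=101/44, b=Δ0−h0·(2M0+M1)/6=-453/44
seg 1: a=-4, c=M1/2=303/44, d=(M2−M1)/(6·2)=-81/44, b=Δ1−h1·(2M1+M2)/6=-75/22
seg 2: a=2, c=M2/2=-183/44, d=(M3−M2)/(6·2)=61/88, b=Δ2−h2·(2M2+M3)/6=45/22
t_q=7/2 → seg 2, τ=1/2; S=2+45/22·τ+-183/44·τ²+61/88·τ³=1457/704

  seg 0: a=4 b=-453/44 c=0 d=101/44
  seg 1: a=-4 b=-75/22 c=303/44 d=-81/44
  seg 2: a=2 b=45/22 c=-183/44 d=61/88
S(7/2) = 1457/704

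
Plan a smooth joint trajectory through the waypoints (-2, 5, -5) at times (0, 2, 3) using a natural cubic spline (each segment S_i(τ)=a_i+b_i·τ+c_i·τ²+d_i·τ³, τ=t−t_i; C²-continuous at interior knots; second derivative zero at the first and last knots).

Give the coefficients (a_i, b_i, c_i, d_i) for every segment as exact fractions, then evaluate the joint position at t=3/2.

Δ: Δ0=7/2, Δ1=-10
row 1: diag=6, rhs=-81; c'=1/6, d'=-27/2
back: M1=-27/2
M: M0=0, M1=-27/2, M2=0
seg 0: a=-2, c=M0/2=0, d=(M1−M0)/(6·2)=-9/8, b=Δ0−h0·(2M0+M1)/6=8
seg 1: a=5, c=M1/2=-27/4, d=(M2−M1)/(6·1)=9/4, b=Δ1−h1·(2M1+M2)/6=-11/2
t_q=3/2 → seg 0, τ=3/2; S=-2+8·τ+0·τ²+-9/8·τ³=397/64

  seg 0: a=-2 b=8 c=0 d=-9/8
  seg 1: a=5 b=-11/2 c=-27/4 d=9/4
S(3/2) = 397/64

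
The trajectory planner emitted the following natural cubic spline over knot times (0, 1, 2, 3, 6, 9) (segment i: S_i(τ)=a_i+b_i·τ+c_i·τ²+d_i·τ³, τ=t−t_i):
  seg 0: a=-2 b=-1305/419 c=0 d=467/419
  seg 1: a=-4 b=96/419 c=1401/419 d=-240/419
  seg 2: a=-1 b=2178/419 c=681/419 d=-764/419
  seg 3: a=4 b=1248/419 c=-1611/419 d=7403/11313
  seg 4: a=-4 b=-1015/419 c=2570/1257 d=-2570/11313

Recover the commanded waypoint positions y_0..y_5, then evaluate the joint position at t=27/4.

y_0=-2 y_1=-4 y_2=-1 y_3=4 y_4=-4 y_5=1
S(27/4) = -63857/13408

y_0 = S_0(0) = a_0 = -2
y_1 = S_1(0) = a_1 = -4
y_2 = S_2(0) = a_2 = -1
y_3 = S_3(0) = a_3 = 4
y_4 = S_4(0) = a_4 = -4
y_5 = S_4(3) = 1
t_q=27/4 is in segment 4 (τ=3/4); S_4(τ)=-63857/13408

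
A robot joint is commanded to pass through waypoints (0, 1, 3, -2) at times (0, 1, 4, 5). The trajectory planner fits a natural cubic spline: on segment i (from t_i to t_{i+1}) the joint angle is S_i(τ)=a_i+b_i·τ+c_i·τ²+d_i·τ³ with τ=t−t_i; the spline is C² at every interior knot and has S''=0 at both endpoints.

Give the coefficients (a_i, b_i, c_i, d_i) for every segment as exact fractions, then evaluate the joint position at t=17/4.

Δ: Δ0=1, Δ1=2/3, Δ2=-5
row 1: diag=8, rhs=-2; c'=3/8, d'=-1/4
row 2: denom=8−3·3/8=55/8; d'=(-34−3·-1/4)/(55/8)=-266/55
back: M2=-266/55
back: M1=-1/4−3/8·-266/55=86/55
M: M0=0, M1=86/55, M2=-266/55, M3=0
seg 0: a=0, c=M0/2=0, d=(M1−M0)/(6·1)=43/165, b=Δ0−h0·(2M0+M1)/6=122/165
seg 1: a=1, c=M1/2=43/55, d=(M2−M1)/(6·3)=-16/45, b=Δ1−h1·(2M1+M2)/6=251/165
seg 2: a=3, c=M2/2=-133/55, d=(M3−M2)/(6·1)=133/165, b=Δ2−h2·(2M2+M3)/6=-559/165
t_q=17/4 → seg 2, τ=1/4; S=3+-559/165·τ+-133/55·τ²+133/165·τ³=7091/3520

  seg 0: a=0 b=122/165 c=0 d=43/165
  seg 1: a=1 b=251/165 c=43/55 d=-16/45
  seg 2: a=3 b=-559/165 c=-133/55 d=133/165
S(17/4) = 7091/3520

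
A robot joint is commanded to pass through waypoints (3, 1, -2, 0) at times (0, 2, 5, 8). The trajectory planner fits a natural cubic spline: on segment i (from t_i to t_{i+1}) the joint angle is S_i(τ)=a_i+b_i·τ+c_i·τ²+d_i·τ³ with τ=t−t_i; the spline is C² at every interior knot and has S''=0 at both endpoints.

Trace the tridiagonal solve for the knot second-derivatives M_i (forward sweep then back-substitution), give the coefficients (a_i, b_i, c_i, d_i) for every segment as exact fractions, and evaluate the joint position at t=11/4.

Δ: Δ0=-1, Δ1=-1, Δ2=2/3
row 1: diag=10, rhs=0; c'=3/10, d'=0
row 2: denom=12−3·3/10=111/10; d'=(10−3·0)/(111/10)=100/111
back: M2=100/111
back: M1=0−3/10·100/111=-10/37
M: M0=0, M1=-10/37, M2=100/111, M3=0
seg 0: a=3, c=M0/2=0, d=(M1−M0)/(6·2)=-5/222, b=Δ0−h0·(2M0+M1)/6=-101/111
seg 1: a=1, c=M1/2=-5/37, d=(M2−M1)/(6·3)=65/999, b=Δ1−h1·(2M1+M2)/6=-131/111
seg 2: a=-2, c=M2/2=50/111, d=(M3−M2)/(6·3)=-50/999, b=Δ2−h2·(2M2+M3)/6=-26/111
t_q=11/4 → seg 1, τ=3/4; S=1+-131/111·τ+-5/37·τ²+65/999·τ³=157/2368

  seg 0: a=3 b=-101/111 c=0 d=-5/222
  seg 1: a=1 b=-131/111 c=-5/37 d=65/999
  seg 2: a=-2 b=-26/111 c=50/111 d=-50/999
S(11/4) = 157/2368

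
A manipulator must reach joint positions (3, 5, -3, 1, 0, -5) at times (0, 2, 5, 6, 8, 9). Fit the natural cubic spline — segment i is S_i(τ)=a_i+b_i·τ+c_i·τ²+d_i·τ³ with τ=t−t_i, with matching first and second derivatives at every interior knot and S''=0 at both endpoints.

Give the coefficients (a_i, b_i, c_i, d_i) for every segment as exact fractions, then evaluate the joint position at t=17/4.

Δ: Δ0=1, Δ1=-8/3, Δ2=4, Δ3=-1/2, Δ4=-5
row 1: diag=10, rhs=-22; c'=3/10, d'=-11/5
row 2: denom=8−3·3/10=71/10; d'=(40−3·-11/5)/(71/10)=466/71
row 3: denom=6−1·10/71=416/71; d'=(-27−1·466/71)/(416/71)=-2383/416
row 4: denom=6−2·71/208=553/104; d'=(-27−2·-2383/416)/(553/104)=-3233/1106
back: M4=-3233/1106
back: M3=-2383/416−71/208·-3233/1106=-2616/553
back: M2=466/71−10/71·-2616/553=3998/553
back: M1=-11/5−3/10·3998/553=-2416/553
M: M0=0, M1=-2416/553, M2=3998/553, M3=-2616/553, M4=-3233/1106, M5=0
seg 0: a=3, c=M0/2=0, d=(M1−M0)/(6·2)=-604/1659, b=Δ0−h0·(2M0+M1)/6=4075/1659
seg 1: a=5, c=M1/2=-1208/553, d=(M2−M1)/(6·3)=1069/1659, b=Δ1−h1·(2M1+M2)/6=-3173/1659
seg 2: a=-3, c=M2/2=1999/553, d=(M3−M2)/(6·1)=-3307/1659, b=Δ2−h2·(2M2+M3)/6=3946/1659
seg 3: a=1, c=M3/2=-1308/553, d=(M4−M3)/(6·2)=1999/13272, b=Δ3−h3·(2M3+M4)/6=6019/1659
seg 4: a=0, c=M4/2=-3233/2212, d=(M5−M4)/(6·1)=3233/6636, b=Δ4−h4·(2M4+M5)/6=-13357/3318
t_q=17/4 → seg 1, τ=9/4; S=5+-3173/1659·τ+-1208/553·τ²+1069/1659·τ³=-106969/35392

  seg 0: a=3 b=4075/1659 c=0 d=-604/1659
  seg 1: a=5 b=-3173/1659 c=-1208/553 d=1069/1659
  seg 2: a=-3 b=3946/1659 c=1999/553 d=-3307/1659
  seg 3: a=1 b=6019/1659 c=-1308/553 d=1999/13272
  seg 4: a=0 b=-13357/3318 c=-3233/2212 d=3233/6636
S(17/4) = -106969/35392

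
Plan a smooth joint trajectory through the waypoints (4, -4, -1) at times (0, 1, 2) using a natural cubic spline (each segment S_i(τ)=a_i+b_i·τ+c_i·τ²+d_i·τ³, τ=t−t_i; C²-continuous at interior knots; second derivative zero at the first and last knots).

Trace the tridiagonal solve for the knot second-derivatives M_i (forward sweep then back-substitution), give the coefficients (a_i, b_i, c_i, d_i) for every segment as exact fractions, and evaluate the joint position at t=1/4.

  seg 0: a=4 b=-43/4 c=0 d=11/4
  seg 1: a=-4 b=-5/2 c=33/4 d=-11/4
S(1/4) = 347/256

Δ: Δ0=-8, Δ1=3
row 1: diag=4, rhs=66; c'=1/4, d'=33/2
back: M1=33/2
M: M0=0, M1=33/2, M2=0
seg 0: a=4, c=M0/2=0, d=(M1−M0)/(6·1)=11/4, b=Δ0−h0·(2M0+M1)/6=-43/4
seg 1: a=-4, c=M1/2=33/4, d=(M2−M1)/(6·1)=-11/4, b=Δ1−h1·(2M1+M2)/6=-5/2
t_q=1/4 → seg 0, τ=1/4; S=4+-43/4·τ+0·τ²+11/4·τ³=347/256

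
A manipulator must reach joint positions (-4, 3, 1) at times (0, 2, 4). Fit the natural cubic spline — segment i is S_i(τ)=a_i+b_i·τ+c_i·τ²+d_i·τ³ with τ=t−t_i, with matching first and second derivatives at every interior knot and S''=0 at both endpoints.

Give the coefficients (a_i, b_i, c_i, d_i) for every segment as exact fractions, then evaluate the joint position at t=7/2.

  seg 0: a=-4 b=37/8 c=0 d=-9/32
  seg 1: a=3 b=5/4 c=-27/16 d=9/32
S(7/2) = 519/256

Δ: Δ0=7/2, Δ1=-1
row 1: diag=8, rhs=-27; c'=1/4, d'=-27/8
back: M1=-27/8
M: M0=0, M1=-27/8, M2=0
seg 0: a=-4, c=M0/2=0, d=(M1−M0)/(6·2)=-9/32, b=Δ0−h0·(2M0+M1)/6=37/8
seg 1: a=3, c=M1/2=-27/16, d=(M2−M1)/(6·2)=9/32, b=Δ1−h1·(2M1+M2)/6=5/4
t_q=7/2 → seg 1, τ=3/2; S=3+5/4·τ+-27/16·τ²+9/32·τ³=519/256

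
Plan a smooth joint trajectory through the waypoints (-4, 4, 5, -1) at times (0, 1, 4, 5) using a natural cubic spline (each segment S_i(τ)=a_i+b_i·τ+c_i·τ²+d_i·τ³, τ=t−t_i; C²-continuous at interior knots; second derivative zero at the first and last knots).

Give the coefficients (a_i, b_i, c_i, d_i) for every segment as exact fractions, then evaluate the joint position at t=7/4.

Δ: Δ0=8, Δ1=1/3, Δ2=-6
row 1: diag=8, rhs=-46; c'=3/8, d'=-23/4
row 2: denom=8−3·3/8=55/8; d'=(-38−3·-23/4)/(55/8)=-166/55
back: M2=-166/55
back: M1=-23/4−3/8·-166/55=-254/55
M: M0=0, M1=-254/55, M2=-166/55, M3=0
seg 0: a=-4, c=M0/2=0, d=(M1−M0)/(6·1)=-127/165, b=Δ0−h0·(2M0+M1)/6=1447/165
seg 1: a=4, c=M1/2=-127/55, d=(M2−M1)/(6·3)=4/45, b=Δ1−h1·(2M1+M2)/6=1066/165
seg 2: a=5, c=M2/2=-83/55, d=(M3−M2)/(6·1)=83/165, b=Δ2−h2·(2M2+M3)/6=-824/165
t_q=7/4 → seg 1, τ=3/4; S=4+1066/165·τ+-127/55·τ²+4/45·τ³=3337/440

  seg 0: a=-4 b=1447/165 c=0 d=-127/165
  seg 1: a=4 b=1066/165 c=-127/55 d=4/45
  seg 2: a=5 b=-824/165 c=-83/55 d=83/165
S(7/4) = 3337/440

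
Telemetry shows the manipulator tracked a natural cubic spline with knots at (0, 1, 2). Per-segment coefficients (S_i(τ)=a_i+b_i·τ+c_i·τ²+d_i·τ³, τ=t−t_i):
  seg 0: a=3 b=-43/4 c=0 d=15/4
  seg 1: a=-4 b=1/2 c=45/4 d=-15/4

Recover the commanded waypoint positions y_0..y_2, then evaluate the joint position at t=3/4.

y_0 = S_0(0) = a_0 = 3
y_1 = S_1(0) = a_1 = -4
y_2 = S_1(1) = 4
t_q=3/4 is in segment 0 (τ=3/4); S_0(τ)=-891/256

y_0=3 y_1=-4 y_2=4
S(3/4) = -891/256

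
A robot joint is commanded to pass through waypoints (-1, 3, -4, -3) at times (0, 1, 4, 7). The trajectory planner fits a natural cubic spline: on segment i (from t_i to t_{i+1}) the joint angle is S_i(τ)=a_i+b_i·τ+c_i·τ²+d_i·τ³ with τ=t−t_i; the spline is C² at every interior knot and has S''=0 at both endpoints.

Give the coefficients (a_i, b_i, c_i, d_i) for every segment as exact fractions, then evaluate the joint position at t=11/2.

Δ: Δ0=4, Δ1=-7/3, Δ2=1/3
row 1: diag=8, rhs=-38; c'=3/8, d'=-19/4
row 2: denom=12−3·3/8=87/8; d'=(16−3·-19/4)/(87/8)=242/87
back: M2=242/87
back: M1=-19/4−3/8·242/87=-168/29
M: M0=0, M1=-168/29, M2=242/87, M3=0
seg 0: a=-1, c=M0/2=0, d=(M1−M0)/(6·1)=-28/29, b=Δ0−h0·(2M0+M1)/6=144/29
seg 1: a=3, c=M1/2=-84/29, d=(M2−M1)/(6·3)=373/783, b=Δ1−h1·(2M1+M2)/6=60/29
seg 2: a=-4, c=M2/2=121/87, d=(M3−M2)/(6·3)=-121/783, b=Δ2−h2·(2M2+M3)/6=-71/29
t_q=11/2 → seg 2, τ=3/2; S=-4+-71/29·τ+121/87·τ²+-121/783·τ³=-1175/232

  seg 0: a=-1 b=144/29 c=0 d=-28/29
  seg 1: a=3 b=60/29 c=-84/29 d=373/783
  seg 2: a=-4 b=-71/29 c=121/87 d=-121/783
S(11/2) = -1175/232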